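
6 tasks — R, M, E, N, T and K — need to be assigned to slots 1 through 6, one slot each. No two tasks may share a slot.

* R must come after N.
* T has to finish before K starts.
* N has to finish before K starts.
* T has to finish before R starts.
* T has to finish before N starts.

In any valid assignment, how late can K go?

Precedence pushes K to at least 3.
K at 6 is achievable: K -> 6; R -> 3; N -> 2; T -> 1; M -> 4; E -> 5.

6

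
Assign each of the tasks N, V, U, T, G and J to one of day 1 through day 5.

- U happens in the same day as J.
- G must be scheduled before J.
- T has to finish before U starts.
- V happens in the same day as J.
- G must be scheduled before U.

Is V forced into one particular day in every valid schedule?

V can be day 2 (e.g. V -> day 2; J -> day 2; U -> day 2; G -> day 1; T -> day 1; N -> day 1) or day 3 (e.g. G -> day 1; T -> day 1; U -> day 3; J -> day 3; V -> day 3; N -> day 1).

No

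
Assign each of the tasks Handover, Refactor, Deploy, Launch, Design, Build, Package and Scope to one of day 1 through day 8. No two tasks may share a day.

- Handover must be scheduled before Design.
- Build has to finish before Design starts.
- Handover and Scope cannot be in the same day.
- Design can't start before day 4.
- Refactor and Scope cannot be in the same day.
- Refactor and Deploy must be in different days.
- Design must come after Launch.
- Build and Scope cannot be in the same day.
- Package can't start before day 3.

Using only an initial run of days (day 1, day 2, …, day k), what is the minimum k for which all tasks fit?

8 days

The precedence chain requires at least 2 distinct days.
With at most 1 per day and 8 tasks, at least 8 days are needed.
Design can't be placed before day 4, so the schedule must run through at least day 4.
8 works (last occupied day: day 8): for example Launch -> day 2; Refactor -> day 6; Build -> day 3; Handover -> day 1; Scope -> day 8; Package -> day 5; Deploy -> day 7; Design -> day 4.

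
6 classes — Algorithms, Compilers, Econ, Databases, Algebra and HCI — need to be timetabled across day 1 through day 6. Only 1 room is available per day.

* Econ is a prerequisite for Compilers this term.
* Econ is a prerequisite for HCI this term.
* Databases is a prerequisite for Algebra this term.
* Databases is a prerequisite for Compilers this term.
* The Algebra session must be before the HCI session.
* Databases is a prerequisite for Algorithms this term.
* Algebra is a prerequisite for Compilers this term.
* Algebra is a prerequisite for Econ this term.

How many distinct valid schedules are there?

Splitting on Algorithms: it can be day 2 (2), day 3 (2), day 4 (2), day 5 (2), day 6 (2). Listing each branch's schedules as (Compilers, Econ, Databases, Algebra, HCI) by day number:
Algorithms=day 2: (5,4,1,3,6) (6,4,1,3,5) — 2.
Algorithms=day 3: (5,4,1,2,6) (6,4,1,2,5) — 2.
Algorithms=day 4: (5,3,1,2,6) (6,3,1,2,5) — 2.
Algorithms=day 5: (4,3,1,2,6) (6,3,1,2,4) — 2.
Algorithms=day 6: (4,3,1,2,5) (5,3,1,2,4) — 2.
Summing: 2 + 2 + 2 + 2 + 2 = 10.

10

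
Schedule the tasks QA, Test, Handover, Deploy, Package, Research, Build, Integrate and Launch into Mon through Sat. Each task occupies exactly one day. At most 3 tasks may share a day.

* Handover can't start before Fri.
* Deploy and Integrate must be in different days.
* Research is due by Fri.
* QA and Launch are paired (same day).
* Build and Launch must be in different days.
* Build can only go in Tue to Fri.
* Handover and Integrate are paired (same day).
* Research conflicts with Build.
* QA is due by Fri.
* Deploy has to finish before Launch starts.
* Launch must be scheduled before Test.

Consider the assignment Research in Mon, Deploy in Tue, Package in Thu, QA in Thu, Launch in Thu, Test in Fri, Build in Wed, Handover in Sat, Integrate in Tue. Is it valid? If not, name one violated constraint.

Deploy has to finish before Launch starts — holds.
Handover can't start before Fri — holds.
Deploy and Integrate must be in different days — violated.
QA is due by Fri — holds.
QA and Launch are paired (same day) — holds.
At most 3 tasks may share a day — holds.
Launch must be scheduled before Test — holds.
Research is due by Fri — holds.
Handover and Integrate are paired (same day) — violated.
Build can only go in Tue to Fri — holds.
Build and Launch must be in different days — holds.
Research conflicts with Build — holds.

No — it violates: Deploy and Integrate must be in different days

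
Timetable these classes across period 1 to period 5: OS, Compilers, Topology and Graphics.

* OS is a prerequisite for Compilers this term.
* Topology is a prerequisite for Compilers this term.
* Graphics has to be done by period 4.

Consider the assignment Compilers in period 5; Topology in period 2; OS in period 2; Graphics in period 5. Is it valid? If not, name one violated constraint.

Topology is a prerequisite for Compilers this term — holds.
Graphics has to be done by period 4 — violated.
OS is a prerequisite for Compilers this term — holds.

No. Graphics has to be done by period 4 is not satisfied.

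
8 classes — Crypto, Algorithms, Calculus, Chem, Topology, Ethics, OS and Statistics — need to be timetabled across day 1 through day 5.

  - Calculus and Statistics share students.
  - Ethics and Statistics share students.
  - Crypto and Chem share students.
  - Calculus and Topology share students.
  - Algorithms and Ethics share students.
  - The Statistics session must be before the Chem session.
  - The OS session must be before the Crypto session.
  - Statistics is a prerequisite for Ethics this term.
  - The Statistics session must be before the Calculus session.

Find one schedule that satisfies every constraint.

Calculus -> day 2, Topology -> day 1, Statistics -> day 1, Algorithms -> day 1, Chem -> day 3, Crypto -> day 2, Ethics -> day 2, OS -> day 1

Checking: Statistics(day 1) before Chem(day 3); OS(day 1) before Crypto(day 2); Statistics(day 1) before Ethics(day 2); Statistics(day 1) before Calculus(day 2); Ethics(day 2) != Statistics(day 1); Algorithms(day 1) != Ethics(day 2); Crypto(day 2) != Chem(day 3); Calculus(day 2) != Topology(day 1); Calculus(day 2) != Statistics(day 1).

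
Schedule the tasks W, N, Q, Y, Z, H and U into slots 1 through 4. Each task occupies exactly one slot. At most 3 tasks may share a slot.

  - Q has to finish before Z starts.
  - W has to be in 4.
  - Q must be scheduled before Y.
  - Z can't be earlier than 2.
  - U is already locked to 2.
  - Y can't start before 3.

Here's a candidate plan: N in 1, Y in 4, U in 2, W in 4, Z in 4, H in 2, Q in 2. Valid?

Yes, all constraints hold

Z can't be earlier than 2 — holds.
Y can't start before 3 — holds.
At most 3 tasks may share a slot — holds.
W has to be in 4 — holds.
Q must be scheduled before Y — holds.
U is already locked to 2 — holds.
Q has to finish before Z starts — holds.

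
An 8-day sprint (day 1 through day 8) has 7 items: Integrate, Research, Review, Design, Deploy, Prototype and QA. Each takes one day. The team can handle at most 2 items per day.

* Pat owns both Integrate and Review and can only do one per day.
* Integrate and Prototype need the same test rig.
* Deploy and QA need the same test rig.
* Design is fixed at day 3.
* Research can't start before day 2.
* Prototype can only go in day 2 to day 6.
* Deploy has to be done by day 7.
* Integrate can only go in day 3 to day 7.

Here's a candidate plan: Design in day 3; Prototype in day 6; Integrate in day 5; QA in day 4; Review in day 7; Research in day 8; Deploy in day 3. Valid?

Deploy and QA need the same test rig — holds.
The team can handle at most 2 items per day — holds.
Pat owns both Integrate and Review and can only do one per day — holds.
Research can't start before day 2 — holds.
Integrate and Prototype need the same test rig — holds.
Deploy has to be done by day 7 — holds.
Integrate can only go in day 3 to day 7 — holds.
Design is fixed at day 3 — holds.
Prototype can only go in day 2 to day 6 — holds.

Yes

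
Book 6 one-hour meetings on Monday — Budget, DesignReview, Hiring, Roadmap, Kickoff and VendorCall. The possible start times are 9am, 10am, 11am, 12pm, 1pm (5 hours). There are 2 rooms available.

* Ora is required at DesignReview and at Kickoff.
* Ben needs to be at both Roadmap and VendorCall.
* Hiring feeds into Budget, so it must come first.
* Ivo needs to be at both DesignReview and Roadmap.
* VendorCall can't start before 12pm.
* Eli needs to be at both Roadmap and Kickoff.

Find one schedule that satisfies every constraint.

DesignReview -> 9am; Roadmap -> 10am; VendorCall -> 12pm; Kickoff -> 11am; Budget -> 10am; Hiring -> 9am

Checking: Hiring(9am) before Budget(10am); DesignReview(9am) != Roadmap(10am); DesignReview(9am) != Kickoff(11am); Roadmap(10am) != Kickoff(11am); Roadmap(10am) != VendorCall(12pm); VendorCall=12pm in [12pm,1pm]; max 2 per hour (cap 2).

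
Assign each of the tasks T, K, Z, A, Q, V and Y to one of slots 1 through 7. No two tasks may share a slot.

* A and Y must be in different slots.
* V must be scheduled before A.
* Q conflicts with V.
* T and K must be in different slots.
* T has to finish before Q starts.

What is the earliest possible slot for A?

2

Precedence pushes A to at least 2.
A at 2 is achievable: A -> 2, T -> 3, Q -> 4, Y -> 7, K -> 5, V -> 1, Z -> 6.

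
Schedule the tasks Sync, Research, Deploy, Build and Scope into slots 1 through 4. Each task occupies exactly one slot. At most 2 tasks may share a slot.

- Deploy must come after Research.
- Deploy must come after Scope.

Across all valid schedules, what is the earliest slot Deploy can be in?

Precedence pushes Deploy to at least 2.
Deploy at 2 is achievable: Build in 3, Research in 1, Scope in 1, Deploy in 2, Sync in 2.

2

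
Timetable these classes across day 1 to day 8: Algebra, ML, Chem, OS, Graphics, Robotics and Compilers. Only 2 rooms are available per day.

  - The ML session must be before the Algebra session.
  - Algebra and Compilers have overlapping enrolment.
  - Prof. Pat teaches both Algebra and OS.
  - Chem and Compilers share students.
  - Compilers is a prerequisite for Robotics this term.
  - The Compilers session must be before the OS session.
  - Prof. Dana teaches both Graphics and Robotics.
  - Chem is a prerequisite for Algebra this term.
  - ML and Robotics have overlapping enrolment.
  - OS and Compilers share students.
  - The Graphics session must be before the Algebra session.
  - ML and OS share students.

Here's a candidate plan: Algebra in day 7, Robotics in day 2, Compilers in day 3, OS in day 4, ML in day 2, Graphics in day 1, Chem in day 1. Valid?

No. ML and Robotics have overlapping enrolment is not satisfied.

ML and Robotics have overlapping enrolment — violated.
Prof. Pat teaches both Algebra and OS — holds.
Only 2 rooms are available per day — holds.
Prof. Dana teaches both Graphics and Robotics — holds.
Chem and Compilers share students — holds.
ML and OS share students — holds.
Compilers is a prerequisite for Robotics this term — violated.
Algebra and Compilers have overlapping enrolment — holds.
The Compilers session must be before the OS session — holds.
Chem is a prerequisite for Algebra this term — holds.
OS and Compilers share students — holds.
The ML session must be before the Algebra session — holds.
The Graphics session must be before the Algebra session — holds.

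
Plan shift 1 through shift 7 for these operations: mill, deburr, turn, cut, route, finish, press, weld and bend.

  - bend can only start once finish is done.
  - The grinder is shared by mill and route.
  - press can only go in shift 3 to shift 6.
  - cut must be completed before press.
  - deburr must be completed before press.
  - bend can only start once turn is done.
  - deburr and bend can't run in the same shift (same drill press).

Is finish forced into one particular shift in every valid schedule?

finish can be shift 1 (e.g. weld=shift 1, cut=shift 1, route=shift 2, turn=shift 1, press=shift 3, deburr=shift 1, mill=shift 1, bend=shift 2, finish=shift 1) or shift 2 (e.g. bend in shift 3, weld in shift 1, route in shift 2, deburr in shift 1, mill in shift 1, finish in shift 2, cut in shift 1, press in shift 3, turn in shift 1).

No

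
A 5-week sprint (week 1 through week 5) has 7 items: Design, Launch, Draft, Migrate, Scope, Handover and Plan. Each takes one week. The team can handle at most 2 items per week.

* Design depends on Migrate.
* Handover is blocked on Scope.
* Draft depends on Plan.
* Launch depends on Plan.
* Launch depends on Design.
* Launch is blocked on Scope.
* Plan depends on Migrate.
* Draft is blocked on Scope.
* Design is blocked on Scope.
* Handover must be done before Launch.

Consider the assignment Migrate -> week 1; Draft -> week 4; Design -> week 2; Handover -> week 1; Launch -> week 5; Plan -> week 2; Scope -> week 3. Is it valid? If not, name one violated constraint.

Invalid. Handover is blocked on Scope.

Draft is blocked on Scope — holds.
Design is blocked on Scope — violated.
Plan depends on Migrate — holds.
Launch is blocked on Scope — holds.
Launch depends on Design — holds.
Draft depends on Plan — holds.
Launch depends on Plan — holds.
Handover must be done before Launch — holds.
Design depends on Migrate — holds.
The team can handle at most 2 items per week — holds.
Handover is blocked on Scope — violated.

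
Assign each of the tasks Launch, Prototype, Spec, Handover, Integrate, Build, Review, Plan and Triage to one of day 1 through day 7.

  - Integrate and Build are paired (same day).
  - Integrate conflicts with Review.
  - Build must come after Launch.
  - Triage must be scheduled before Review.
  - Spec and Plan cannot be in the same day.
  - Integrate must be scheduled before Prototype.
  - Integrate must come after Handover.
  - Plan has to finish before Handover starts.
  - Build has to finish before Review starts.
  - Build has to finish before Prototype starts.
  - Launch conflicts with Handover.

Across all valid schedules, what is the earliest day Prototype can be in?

Precedence pushes Prototype to at least day 4.
Prototype at day 4 is achievable: Integrate in day 3; Build in day 3; Prototype in day 4; Plan in day 1; Handover in day 2; Spec in day 2; Triage in day 1; Launch in day 1; Review in day 4.

day 4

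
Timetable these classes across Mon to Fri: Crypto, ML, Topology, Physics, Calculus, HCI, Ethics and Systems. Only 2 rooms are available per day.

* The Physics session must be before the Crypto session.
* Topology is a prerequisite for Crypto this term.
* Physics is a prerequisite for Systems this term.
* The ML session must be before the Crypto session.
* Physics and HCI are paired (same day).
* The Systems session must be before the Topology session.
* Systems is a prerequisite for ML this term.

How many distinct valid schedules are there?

59

Splitting on Crypto: it can be Thu (7), Fri (52). Listing each branch's schedules as (ML, Topology, Physics, Calculus, HCI, Ethics, Systems):
Crypto=Thu: (Wed,Wed,Mon,Tue,Mon,Thu,Tue) (Wed,Wed,Mon,Tue,Mon,Fri,Tue) (Wed,Wed,Mon,Thu,Mon,Tue,Tue) (Wed,Wed,Mon,Thu,Mon,Fri,Tue) (Wed,Wed,Mon,Fri,Mon,Tue,Tue) (Wed,Wed,Mon,Fri,Mon,Thu,Tue) (Wed,Wed,Mon,Fri,Mon,Fri,Tue) — 7.
Crypto=Fri: (Wed,Wed,Mon,Tue,Mon,Thu,Tue) (Wed,Wed,Mon,Tue,Mon,Fri,Tue) (Wed,Wed,Mon,Thu,Mon,Tue,Tue) (Wed,Wed,Mon,Thu,Mon,Thu,Tue) (Wed,Wed,Mon,Thu,Mon,Fri,Tue) (Wed,Wed,Mon,Fri,Mon,Tue,Tue) (Wed,Wed,Mon,Fri,Mon,Thu,Tue) (Wed,Thu,Mon,Tue,Mon,Wed,Tue) (Wed,Thu,Mon,Tue,Mon,Thu,Tue) (Wed,Thu,Mon,Tue,Mon,Fri,Tue) (Wed,Thu,Mon,Wed,Mon,Tue,Tue) (Wed,Thu,Mon,Wed,Mon,Thu,Tue) (Wed,Thu,Mon,Wed,Mon,Fri,Tue) (Wed,Thu,Mon,Thu,Mon,Tue,Tue) (Wed,Thu,Mon,Thu,Mon,Wed,Tue) (Wed,Thu,Mon,Thu,Mon,Fri,Tue) (Wed,Thu,Mon,Fri,Mon,Tue,Tue) (Wed,Thu,Mon,Fri,Mon,Wed,Tue) (Wed,Thu,Mon,Fri,Mon,Thu,Tue) (Thu,Wed,Mon,Tue,Mon,Wed,Tue) (Thu,Wed,Mon,Tue,Mon,Thu,Tue) (Thu,Wed,Mon,Tue,Mon,Fri,Tue) (Thu,Wed,Mon,Wed,Mon,Tue,Tue) (Thu,Wed,Mon,Wed,Mon,Thu,Tue) (Thu,Wed,Mon,Wed,Mon,Fri,Tue) (Thu,Wed,Mon,Thu,Mon,Tue,Tue) (Thu,Wed,Mon,Thu,Mon,Wed,Tue) (Thu,Wed,Mon,Thu,Mon,Fri,Tue) (Thu,Wed,Mon,Fri,Mon,Tue,Tue) (Thu,Wed,Mon,Fri,Mon,Wed,Tue) (Thu,Wed,Mon,Fri,Mon,Thu,Tue) (Thu,Thu,Mon,Tue,Mon,Tue,Wed) (Thu,Thu,Mon,Tue,Mon,Wed,Tue) (Thu,Thu,Mon,Tue,Mon,Wed,Wed) (Thu,Thu,Mon,Tue,Mon,Fri,Tue) (Thu,Thu,Mon,Tue,Mon,Fri,Wed) (Thu,Thu,Mon,Wed,Mon,Tue,Tue) (Thu,Thu,Mon,Wed,Mon,Tue,Wed) (Thu,Thu,Mon,Wed,Mon,Wed,Tue) (Thu,Thu,Mon,Wed,Mon,Fri,Tue) (Thu,Thu,Mon,Wed,Mon,Fri,Wed) (Thu,Thu,Mon,Fri,Mon,Tue,Tue) (Thu,Thu,Mon,Fri,Mon,Tue,Wed) (Thu,Thu,Mon,Fri,Mon,Wed,Tue) (Thu,Thu,Mon,Fri,Mon,Wed,Wed) (Thu,Thu,Tue,Mon,Tue,Mon,Wed) (Thu,Thu,Tue,Mon,Tue,Wed,Wed) (Thu,Thu,Tue,Mon,Tue,Fri,Wed) (Thu,Thu,Tue,Wed,Tue,Mon,Wed) (Thu,Thu,Tue,Wed,Tue,Fri,Wed) (Thu,Thu,Tue,Fri,Tue,Mon,Wed) (Thu,Thu,Tue,Fri,Tue,Wed,Wed) — 52.
Summing: 7 + 52 = 59.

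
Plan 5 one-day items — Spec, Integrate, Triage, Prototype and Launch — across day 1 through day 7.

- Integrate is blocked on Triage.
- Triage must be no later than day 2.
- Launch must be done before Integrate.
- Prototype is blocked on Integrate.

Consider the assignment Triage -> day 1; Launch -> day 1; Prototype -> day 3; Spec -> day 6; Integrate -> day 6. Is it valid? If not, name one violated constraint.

Prototype is blocked on Integrate — violated.
Launch must be done before Integrate — holds.
Triage must be no later than day 2 — holds.
Integrate is blocked on Triage — holds.

No — it violates: Prototype is blocked on Integrate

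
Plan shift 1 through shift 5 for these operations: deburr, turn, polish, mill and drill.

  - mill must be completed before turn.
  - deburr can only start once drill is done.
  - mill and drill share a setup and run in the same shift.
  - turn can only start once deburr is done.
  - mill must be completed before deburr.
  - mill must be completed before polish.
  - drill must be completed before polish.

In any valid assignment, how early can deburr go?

Precedence pushes deburr to at least shift 2; downstream work caps deburr at shift 4.
deburr at shift 2 is achievable: polish=shift 2, drill=shift 1, mill=shift 1, deburr=shift 2, turn=shift 3.

shift 2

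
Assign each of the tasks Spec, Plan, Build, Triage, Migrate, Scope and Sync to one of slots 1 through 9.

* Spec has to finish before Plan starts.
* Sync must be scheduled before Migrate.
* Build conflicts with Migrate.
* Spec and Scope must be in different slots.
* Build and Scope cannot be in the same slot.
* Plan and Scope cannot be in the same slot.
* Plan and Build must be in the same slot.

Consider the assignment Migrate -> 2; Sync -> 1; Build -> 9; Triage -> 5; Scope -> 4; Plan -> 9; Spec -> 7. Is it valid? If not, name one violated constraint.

Valid

Spec and Scope must be in different slots — holds.
Build conflicts with Migrate — holds.
Plan and Scope cannot be in the same slot — holds.
Spec has to finish before Plan starts — holds.
Plan and Build must be in the same slot — holds.
Build and Scope cannot be in the same slot — holds.
Sync must be scheduled before Migrate — holds.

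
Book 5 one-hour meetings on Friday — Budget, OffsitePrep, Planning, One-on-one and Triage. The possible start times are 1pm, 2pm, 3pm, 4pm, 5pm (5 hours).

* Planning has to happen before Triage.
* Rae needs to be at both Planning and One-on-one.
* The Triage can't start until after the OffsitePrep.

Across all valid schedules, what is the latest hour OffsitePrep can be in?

4pm

Downstream work caps OffsitePrep at 4pm.
OffsitePrep at 4pm is achievable: Planning in 1pm; Triage in 5pm; One-on-one in 2pm; Budget in 1pm; OffsitePrep in 4pm.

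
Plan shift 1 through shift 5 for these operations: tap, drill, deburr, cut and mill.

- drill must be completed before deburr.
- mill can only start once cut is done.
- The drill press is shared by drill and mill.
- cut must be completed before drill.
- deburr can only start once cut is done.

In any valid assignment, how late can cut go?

Downstream work caps cut at shift 3.
cut at shift 3 is achievable: drill in shift 4; tap in shift 1; deburr in shift 5; mill in shift 5; cut in shift 3.

shift 3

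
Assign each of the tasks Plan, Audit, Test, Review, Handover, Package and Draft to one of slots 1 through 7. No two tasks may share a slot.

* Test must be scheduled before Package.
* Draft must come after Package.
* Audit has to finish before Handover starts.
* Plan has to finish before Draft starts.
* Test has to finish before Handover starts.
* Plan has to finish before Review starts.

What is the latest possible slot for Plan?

5

Downstream work caps Plan at 6.
Plan at 5 is achievable: Plan=5, Audit=2, Handover=3, Package=4, Review=7, Test=1, Draft=6.
Nothing later works — the capacity limit rule out every slot after 5.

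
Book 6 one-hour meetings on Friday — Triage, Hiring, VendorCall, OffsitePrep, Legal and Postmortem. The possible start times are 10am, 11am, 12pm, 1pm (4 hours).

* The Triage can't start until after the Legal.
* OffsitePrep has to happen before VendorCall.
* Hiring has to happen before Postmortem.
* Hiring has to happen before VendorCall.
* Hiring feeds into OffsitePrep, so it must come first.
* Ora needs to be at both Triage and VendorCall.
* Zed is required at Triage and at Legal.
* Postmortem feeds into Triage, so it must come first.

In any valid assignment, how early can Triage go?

Precedence pushes Triage to at least 12pm.
Triage at 12pm is achievable: Hiring -> 10am, OffsitePrep -> 11am, Triage -> 12pm, VendorCall -> 1pm, Legal -> 10am, Postmortem -> 11am.

12pm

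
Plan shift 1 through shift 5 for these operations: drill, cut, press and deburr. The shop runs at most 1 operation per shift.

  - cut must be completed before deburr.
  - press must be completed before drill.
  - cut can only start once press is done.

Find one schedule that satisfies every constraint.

press=shift 1, deburr=shift 4, drill=shift 3, cut=shift 2

Checking: press(shift 1) before cut(shift 2); cut(shift 2) before deburr(shift 4); press(shift 1) before drill(shift 3); max 1 per shift (cap 1).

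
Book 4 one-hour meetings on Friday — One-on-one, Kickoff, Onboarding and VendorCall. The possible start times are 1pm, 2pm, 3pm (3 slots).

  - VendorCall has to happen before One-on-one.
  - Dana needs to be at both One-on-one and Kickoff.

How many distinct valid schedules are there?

18

Splitting on One-on-one: it can be 2pm (6), 3pm (12). Listing each branch's schedules as (Kickoff, Onboarding, VendorCall):
One-on-one=2pm: (1pm,1pm,1pm) (1pm,2pm,1pm) (1pm,3pm,1pm) (3pm,1pm,1pm) (3pm,2pm,1pm) (3pm,3pm,1pm) — 6.
One-on-one=3pm: (1pm,1pm,1pm) (1pm,1pm,2pm) (1pm,2pm,1pm) (1pm,2pm,2pm) (1pm,3pm,1pm) (1pm,3pm,2pm) (2pm,1pm,1pm) (2pm,1pm,2pm) (2pm,2pm,1pm) (2pm,2pm,2pm) (2pm,3pm,1pm) (2pm,3pm,2pm) — 12.
Summing: 6 + 12 = 18.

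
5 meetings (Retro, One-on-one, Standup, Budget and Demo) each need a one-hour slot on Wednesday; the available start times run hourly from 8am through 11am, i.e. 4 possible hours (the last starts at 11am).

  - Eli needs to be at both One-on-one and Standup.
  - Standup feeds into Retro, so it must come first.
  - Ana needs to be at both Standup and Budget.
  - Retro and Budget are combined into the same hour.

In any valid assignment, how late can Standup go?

10am

Downstream work caps Standup at 10am.
Standup at 10am is achievable: Standup in 10am; Retro in 11am; Budget in 11am; Demo in 8am; One-on-one in 8am.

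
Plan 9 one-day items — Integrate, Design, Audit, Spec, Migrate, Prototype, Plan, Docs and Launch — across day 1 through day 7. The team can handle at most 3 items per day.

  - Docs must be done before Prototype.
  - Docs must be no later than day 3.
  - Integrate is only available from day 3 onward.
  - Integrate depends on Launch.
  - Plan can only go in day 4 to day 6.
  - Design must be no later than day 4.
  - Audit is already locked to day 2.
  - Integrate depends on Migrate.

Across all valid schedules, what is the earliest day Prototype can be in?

Precedence pushes Prototype to at least day 2.
Prototype at day 2 is achievable: Docs=day 1; Design=day 1; Integrate=day 3; Spec=day 3; Launch=day 2; Audit=day 2; Migrate=day 1; Prototype=day 2; Plan=day 4.

day 2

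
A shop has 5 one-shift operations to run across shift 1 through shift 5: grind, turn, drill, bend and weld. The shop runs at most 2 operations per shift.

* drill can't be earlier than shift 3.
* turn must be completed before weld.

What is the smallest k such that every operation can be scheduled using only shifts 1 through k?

3

The precedence chain requires at least 2 distinct shifts.
With at most 2 per shift and 5 operations, at least 3 shifts are needed.
drill can't be placed before shift 3, so the schedule must run through at least shift 3.
3 works (last occupied shift: shift 3): for example grind -> shift 1, weld -> shift 2, drill -> shift 3, turn -> shift 1, bend -> shift 2.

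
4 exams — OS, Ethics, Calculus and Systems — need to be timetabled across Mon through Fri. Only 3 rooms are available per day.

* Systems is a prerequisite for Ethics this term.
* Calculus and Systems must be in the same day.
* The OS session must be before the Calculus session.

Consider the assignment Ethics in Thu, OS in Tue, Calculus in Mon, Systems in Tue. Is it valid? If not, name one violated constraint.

The OS session must be before the Calculus session — violated.
Calculus and Systems must be in the same day — violated.
Only 3 rooms are available per day — holds.
Systems is a prerequisite for Ethics this term — holds.

Invalid. The OS session must be before the Calculus session.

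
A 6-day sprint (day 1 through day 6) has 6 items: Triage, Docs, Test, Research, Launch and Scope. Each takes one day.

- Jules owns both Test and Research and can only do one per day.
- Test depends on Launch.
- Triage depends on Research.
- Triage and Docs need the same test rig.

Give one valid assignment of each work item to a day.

Test in day 2; Launch in day 1; Research in day 1; Triage in day 2; Scope in day 1; Docs in day 1

Checking: Research(day 1) before Triage(day 2); Launch(day 1) before Test(day 2); Test(day 2) != Research(day 1); Triage(day 2) != Docs(day 1).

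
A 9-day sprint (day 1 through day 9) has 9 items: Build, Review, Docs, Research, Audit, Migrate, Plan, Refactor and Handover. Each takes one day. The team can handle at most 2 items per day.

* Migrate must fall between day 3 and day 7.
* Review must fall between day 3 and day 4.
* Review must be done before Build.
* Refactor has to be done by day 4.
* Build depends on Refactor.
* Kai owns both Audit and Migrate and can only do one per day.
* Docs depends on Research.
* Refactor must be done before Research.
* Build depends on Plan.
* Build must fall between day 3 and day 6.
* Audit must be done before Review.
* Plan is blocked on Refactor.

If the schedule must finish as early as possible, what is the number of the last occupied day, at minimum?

day 5

The precedence chain requires at least 3 distinct days.
With at most 2 per day and 9 tasks, at least 5 days are needed.
Propagating the time windows through the other constraints, Build can't land before day 4, so the schedule must run through at least day 4.
5 works (last occupied day: day 5): for example Migrate=day 3, Build=day 4, Audit=day 1, Refactor=day 1, Docs=day 4, Plan=day 2, Research=day 2, Review=day 3, Handover=day 5.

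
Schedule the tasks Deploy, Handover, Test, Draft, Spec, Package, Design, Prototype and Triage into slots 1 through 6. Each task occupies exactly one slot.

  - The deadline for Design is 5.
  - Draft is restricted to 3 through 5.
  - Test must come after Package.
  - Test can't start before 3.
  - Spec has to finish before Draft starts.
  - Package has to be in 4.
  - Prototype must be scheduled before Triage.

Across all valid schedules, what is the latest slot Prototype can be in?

5

Downstream work caps Prototype at 5.
Prototype at 5 is achievable: Package=4; Draft=3; Handover=1; Triage=6; Deploy=1; Spec=1; Prototype=5; Design=1; Test=5.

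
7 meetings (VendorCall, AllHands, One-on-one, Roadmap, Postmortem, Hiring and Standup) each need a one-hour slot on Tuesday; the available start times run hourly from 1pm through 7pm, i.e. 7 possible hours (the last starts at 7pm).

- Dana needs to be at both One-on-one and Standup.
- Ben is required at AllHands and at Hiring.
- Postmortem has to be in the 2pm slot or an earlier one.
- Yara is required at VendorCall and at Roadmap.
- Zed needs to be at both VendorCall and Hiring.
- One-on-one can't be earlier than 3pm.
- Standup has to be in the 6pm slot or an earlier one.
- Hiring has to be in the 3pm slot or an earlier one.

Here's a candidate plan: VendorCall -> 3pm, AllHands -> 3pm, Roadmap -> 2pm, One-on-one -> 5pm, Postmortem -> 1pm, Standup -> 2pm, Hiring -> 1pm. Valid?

Hiring has to be in the 3pm slot or an earlier one — holds.
Ben is required at AllHands and at Hiring — holds.
Zed needs to be at both VendorCall and Hiring — holds.
Standup has to be in the 6pm slot or an earlier one — holds.
Postmortem has to be in the 2pm slot or an earlier one — holds.
One-on-one can't be earlier than 3pm — holds.
Yara is required at VendorCall and at Roadmap — holds.
Dana needs to be at both One-on-one and Standup — holds.

Yes, all constraints hold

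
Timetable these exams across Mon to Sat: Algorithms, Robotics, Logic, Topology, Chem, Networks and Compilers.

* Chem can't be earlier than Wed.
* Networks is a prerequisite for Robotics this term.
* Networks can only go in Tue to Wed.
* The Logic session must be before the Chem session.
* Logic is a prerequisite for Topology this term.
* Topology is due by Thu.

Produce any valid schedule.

Topology in Tue, Networks in Tue, Chem in Wed, Robotics in Wed, Logic in Mon, Algorithms in Mon, Compilers in Mon

Checking: Networks(Tue) before Robotics(Wed); Logic(Mon) before Topology(Tue); Logic(Mon) before Chem(Wed); Networks=Tue in [Tue,Wed]; Topology=Tue in [Mon,Thu]; Chem=Wed in [Wed,Sat].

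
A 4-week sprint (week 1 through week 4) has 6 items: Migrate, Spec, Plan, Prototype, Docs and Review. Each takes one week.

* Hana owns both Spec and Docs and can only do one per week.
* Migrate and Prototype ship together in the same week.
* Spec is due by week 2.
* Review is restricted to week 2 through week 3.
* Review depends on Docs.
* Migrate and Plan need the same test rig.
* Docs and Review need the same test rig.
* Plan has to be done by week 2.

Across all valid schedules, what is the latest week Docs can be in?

week 2

Downstream work caps Docs at week 2.
Docs at week 2 is achievable: Review in week 3; Plan in week 1; Docs in week 2; Spec in week 1; Migrate in week 2; Prototype in week 2.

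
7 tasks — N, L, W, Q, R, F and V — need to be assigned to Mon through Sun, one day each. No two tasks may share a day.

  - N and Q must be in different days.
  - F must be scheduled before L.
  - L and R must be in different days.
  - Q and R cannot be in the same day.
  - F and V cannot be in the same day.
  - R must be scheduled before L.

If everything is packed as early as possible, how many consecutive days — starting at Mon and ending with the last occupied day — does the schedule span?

The precedence chain requires at least 2 distinct days.
With at most 1 per day and 7 tasks, at least 7 days are needed.
7 works (last occupied day: Sun): for example R in Mon, V in Sun, L in Wed, N in Thu, W in Fri, Q in Sat, F in Tue.

7 days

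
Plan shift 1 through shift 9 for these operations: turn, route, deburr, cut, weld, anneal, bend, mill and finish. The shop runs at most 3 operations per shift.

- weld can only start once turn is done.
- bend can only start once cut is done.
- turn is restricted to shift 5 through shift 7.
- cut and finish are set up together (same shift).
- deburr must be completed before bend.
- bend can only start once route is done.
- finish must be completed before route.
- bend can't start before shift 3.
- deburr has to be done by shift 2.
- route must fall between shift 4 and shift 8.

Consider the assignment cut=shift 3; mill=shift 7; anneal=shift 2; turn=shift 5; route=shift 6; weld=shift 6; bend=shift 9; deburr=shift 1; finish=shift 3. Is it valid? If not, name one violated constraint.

Yes, all constraints hold

deburr has to be done by shift 2 — holds.
The shop runs at most 3 operations per shift — holds.
turn is restricted to shift 5 through shift 7 — holds.
route must fall between shift 4 and shift 8 — holds.
bend can only start once cut is done — holds.
deburr must be completed before bend — holds.
cut and finish are set up together (same shift) — holds.
weld can only start once turn is done — holds.
bend can't start before shift 3 — holds.
bend can only start once route is done — holds.
finish must be completed before route — holds.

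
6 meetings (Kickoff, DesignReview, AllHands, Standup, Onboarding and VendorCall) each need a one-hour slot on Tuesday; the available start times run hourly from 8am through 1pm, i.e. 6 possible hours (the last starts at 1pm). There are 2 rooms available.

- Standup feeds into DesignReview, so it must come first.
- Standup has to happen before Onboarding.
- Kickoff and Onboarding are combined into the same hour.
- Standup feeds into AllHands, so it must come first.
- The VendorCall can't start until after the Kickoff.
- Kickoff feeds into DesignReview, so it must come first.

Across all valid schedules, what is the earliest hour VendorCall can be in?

Precedence pushes VendorCall to at least 10am.
VendorCall at 10am is achievable: Kickoff -> 9am, DesignReview -> 10am, Onboarding -> 9am, AllHands -> 11am, VendorCall -> 10am, Standup -> 8am.

10am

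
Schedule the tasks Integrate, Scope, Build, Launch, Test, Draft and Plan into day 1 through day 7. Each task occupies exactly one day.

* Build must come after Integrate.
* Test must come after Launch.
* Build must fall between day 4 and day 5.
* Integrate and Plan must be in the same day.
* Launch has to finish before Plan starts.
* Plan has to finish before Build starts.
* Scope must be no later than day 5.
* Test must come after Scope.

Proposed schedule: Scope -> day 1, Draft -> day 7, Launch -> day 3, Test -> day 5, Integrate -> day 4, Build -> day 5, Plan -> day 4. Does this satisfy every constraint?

Yes

Build must come after Integrate — holds.
Plan has to finish before Build starts — holds.
Build must fall between day 4 and day 5 — holds.
Test must come after Launch — holds.
Test must come after Scope — holds.
Integrate and Plan must be in the same day — holds.
Scope must be no later than day 5 — holds.
Launch has to finish before Plan starts — holds.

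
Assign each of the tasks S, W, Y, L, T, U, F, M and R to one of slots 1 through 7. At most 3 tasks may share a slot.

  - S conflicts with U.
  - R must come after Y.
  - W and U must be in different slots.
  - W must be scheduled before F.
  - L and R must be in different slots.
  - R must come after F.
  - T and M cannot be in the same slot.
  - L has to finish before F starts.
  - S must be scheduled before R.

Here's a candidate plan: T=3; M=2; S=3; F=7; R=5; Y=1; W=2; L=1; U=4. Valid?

At most 3 tasks may share a slot — holds.
L has to finish before F starts — holds.
L and R must be in different slots — holds.
T and M cannot be in the same slot — holds.
W and U must be in different slots — holds.
R must come after Y — holds.
R must come after F — violated.
W must be scheduled before F — holds.
S must be scheduled before R — holds.
S conflicts with U — holds.

No — it violates: R must come after F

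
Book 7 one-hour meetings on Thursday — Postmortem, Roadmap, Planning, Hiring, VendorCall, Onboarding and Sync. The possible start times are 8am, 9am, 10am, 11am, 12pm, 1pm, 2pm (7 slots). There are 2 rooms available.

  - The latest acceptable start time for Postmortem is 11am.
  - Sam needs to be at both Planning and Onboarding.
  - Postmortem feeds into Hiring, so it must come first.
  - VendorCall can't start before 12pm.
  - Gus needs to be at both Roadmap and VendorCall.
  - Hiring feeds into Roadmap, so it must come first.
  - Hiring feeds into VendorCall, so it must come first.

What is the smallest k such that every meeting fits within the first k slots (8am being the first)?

The precedence chain requires at least 3 distinct slots.
With at most 2 per slot and 7 meetings, at least 4 slots are needed.
VendorCall can't be placed before 12pm — that is slot 5 counting from 8am — so the schedule must run through at least 5 slots.
5 works (last occupied slot: 12pm): for example Roadmap in 10am, VendorCall in 12pm, Onboarding in 9am, Sync in 10am, Hiring in 9am, Planning in 8am, Postmortem in 8am.

5 slots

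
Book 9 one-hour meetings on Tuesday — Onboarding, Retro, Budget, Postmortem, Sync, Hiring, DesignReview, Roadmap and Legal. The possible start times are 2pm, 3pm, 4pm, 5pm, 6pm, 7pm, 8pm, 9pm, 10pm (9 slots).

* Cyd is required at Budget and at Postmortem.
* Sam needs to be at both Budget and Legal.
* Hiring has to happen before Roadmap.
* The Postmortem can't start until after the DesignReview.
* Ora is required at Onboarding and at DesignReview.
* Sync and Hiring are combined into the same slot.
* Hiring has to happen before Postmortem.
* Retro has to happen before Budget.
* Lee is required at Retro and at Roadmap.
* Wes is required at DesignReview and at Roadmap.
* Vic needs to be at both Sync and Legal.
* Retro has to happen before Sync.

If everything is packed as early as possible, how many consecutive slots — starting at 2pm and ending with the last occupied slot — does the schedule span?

The precedence chain requires at least 3 distinct slots.
3 works (last occupied slot: 4pm): for example DesignReview -> 2pm; Sync -> 3pm; Hiring -> 3pm; Budget -> 3pm; Legal -> 2pm; Postmortem -> 4pm; Retro -> 2pm; Roadmap -> 4pm; Onboarding -> 3pm.

3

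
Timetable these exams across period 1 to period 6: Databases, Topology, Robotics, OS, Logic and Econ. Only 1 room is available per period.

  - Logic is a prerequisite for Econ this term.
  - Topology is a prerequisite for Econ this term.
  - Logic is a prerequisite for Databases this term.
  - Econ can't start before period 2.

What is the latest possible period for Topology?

period 5

Downstream work caps Topology at period 5.
Topology at period 5 is achievable: Topology in period 5, Logic in period 1, Robotics in period 3, Databases in period 2, OS in period 4, Econ in period 6.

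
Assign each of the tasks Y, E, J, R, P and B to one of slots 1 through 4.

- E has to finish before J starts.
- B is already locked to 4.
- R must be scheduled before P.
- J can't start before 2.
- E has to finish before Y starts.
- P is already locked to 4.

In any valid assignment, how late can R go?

3

Downstream work caps R at 3.
R at 3 is achievable: Y -> 2; J -> 2; B -> 4; E -> 1; P -> 4; R -> 3.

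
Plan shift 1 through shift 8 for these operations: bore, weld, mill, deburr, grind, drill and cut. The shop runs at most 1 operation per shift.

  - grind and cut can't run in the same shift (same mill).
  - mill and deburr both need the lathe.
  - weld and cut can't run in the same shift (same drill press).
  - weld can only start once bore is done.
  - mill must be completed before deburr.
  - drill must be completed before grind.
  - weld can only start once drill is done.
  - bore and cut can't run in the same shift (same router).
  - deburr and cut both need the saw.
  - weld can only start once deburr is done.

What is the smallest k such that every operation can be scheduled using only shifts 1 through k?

The precedence chain requires at least 3 distinct shifts.
With at most 1 per shift and 7 operations, at least 7 shifts are needed.
7 works (last occupied shift: shift 7): for example drill in shift 3, mill in shift 1, grind in shift 6, bore in shift 4, deburr in shift 2, cut in shift 7, weld in shift 5.

7 shifts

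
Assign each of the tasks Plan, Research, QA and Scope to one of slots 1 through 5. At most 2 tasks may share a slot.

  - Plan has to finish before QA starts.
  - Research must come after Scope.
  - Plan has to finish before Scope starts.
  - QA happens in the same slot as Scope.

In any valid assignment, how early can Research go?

3

Precedence pushes Research to at least 3.
Research at 3 is achievable: Research=3; QA=2; Plan=1; Scope=2.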